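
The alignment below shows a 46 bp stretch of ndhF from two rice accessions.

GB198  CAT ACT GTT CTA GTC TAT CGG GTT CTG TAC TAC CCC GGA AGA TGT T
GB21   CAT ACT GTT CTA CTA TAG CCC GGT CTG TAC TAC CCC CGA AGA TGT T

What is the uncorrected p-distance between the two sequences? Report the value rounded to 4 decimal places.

0.1522

Differing sites — 13:G/C; 15:C/A; 18:T/G; 20:G/C; 21:G/C; 23:T/G; 37:G/C.
There are 7 differences over 46 sites, so p = 7/46 = 0.1522.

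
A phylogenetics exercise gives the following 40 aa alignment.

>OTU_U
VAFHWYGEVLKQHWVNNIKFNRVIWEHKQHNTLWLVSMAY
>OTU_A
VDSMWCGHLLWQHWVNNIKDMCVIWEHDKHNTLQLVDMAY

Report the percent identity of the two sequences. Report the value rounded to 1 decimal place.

Mismatches occur at site 2 (A↔D), site 3 (F↔S), site 4 (H↔M), site 6 (Y↔C), site 8 (E↔H), site 9 (V↔L), site 11 (K↔W), site 20 (F↔D), site 21 (N↔M), site 22 (R↔C), site 28 (K↔D), site 29 (Q↔K), site 34 (W↔Q), site 37 (S↔D).
26 of the 40 sites match, so the percent identity is 26/40 × 100 = 65.0%.

65.0%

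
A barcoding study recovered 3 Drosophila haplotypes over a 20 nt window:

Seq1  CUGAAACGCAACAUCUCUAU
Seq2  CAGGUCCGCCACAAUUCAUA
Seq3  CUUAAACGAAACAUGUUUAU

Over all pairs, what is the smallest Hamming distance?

4

Pairwise Hamming distances:
  Seq1 vs Seq2: 10
  Seq1 vs Seq3: 4
  Seq2 vs Seq3: 13
The smallest is 4, between Seq1 and Seq3.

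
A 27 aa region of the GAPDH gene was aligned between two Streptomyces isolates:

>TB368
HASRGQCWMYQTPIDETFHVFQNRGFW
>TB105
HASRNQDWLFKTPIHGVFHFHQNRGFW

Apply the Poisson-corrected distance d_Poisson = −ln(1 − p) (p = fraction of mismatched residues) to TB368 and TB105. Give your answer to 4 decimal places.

0.4626

Mismatches occur at site 5 (G↔N), site 7 (C↔D), site 9 (M↔L), site 10 (Y↔F), site 11 (Q↔K), site 15 (D↔H), site 16 (E↔G), site 17 (T↔V), site 20 (V↔F), site 21 (F↔H).
p = 10/27 = 0.370370.
d = −ln(1 − 0.370370) = −ln(0.629630) = 0.4626.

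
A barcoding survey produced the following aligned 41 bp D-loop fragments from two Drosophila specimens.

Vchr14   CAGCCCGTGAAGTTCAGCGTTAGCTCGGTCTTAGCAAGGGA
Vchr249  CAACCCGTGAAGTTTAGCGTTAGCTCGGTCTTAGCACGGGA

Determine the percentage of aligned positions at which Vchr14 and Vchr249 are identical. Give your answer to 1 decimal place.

92.7%

Differing sites — 3:G/A; 15:C/T; 37:A/C.
38 of the 41 sites match, so the percent identity is 38/41 × 100 = 92.7%.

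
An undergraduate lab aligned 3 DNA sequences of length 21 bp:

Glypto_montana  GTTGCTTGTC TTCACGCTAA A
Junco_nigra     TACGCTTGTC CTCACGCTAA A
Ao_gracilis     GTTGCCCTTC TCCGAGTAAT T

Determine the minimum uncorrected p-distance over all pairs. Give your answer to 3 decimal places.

Pairwise Hamming distances:
  Glypto_montana vs Junco_nigra: 4
  Glypto_montana vs Ao_gracilis: 10
  Junco_nigra vs Ao_gracilis: 14
The smallest is 4 mismatches, between Glypto_montana and Junco_nigra; p = 4/21 = 0.190.

0.190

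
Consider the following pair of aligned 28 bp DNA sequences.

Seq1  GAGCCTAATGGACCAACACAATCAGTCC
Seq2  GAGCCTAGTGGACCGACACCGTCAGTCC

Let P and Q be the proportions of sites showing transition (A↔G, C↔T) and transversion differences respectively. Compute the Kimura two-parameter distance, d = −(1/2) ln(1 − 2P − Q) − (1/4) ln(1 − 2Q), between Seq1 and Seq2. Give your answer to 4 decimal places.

Differing sites — 8:A/G (Ti); 15:A/G (Ti); 20:A/C (Tv); 21:A/G (Ti).
Of the 4 differences, 3 transitions and 1 transversion over 28 sites: P = 3/28 = 0.107143, Q = 1/28 = 0.035714.
d = −0.5·ln(0.750000) − 0.25·ln(0.928572) = −0.5·(-0.287682) − 0.25·(-0.074107) = 0.1624.

0.1624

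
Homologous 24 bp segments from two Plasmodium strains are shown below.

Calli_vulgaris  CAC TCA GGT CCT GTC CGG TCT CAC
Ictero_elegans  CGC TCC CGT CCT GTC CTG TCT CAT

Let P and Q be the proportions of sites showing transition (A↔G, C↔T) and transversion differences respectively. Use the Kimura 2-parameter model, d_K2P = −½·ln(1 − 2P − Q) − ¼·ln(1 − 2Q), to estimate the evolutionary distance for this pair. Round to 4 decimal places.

0.2443

Differing sites — 2:A/G (Ti); 6:A/C (Tv); 7:G/C (Tv); 17:G/T (Tv); 24:C/T (Ti).
Of the 5 differences, 2 transitions and 3 transversions over 24 sites: P = 2/24 = 0.083333, Q = 3/24 = 0.125000.
d = −0.5·ln(0.708334) − 0.25·ln(0.750000) = −0.5·(-0.344840) − 0.25·(-0.287682) = 0.2443.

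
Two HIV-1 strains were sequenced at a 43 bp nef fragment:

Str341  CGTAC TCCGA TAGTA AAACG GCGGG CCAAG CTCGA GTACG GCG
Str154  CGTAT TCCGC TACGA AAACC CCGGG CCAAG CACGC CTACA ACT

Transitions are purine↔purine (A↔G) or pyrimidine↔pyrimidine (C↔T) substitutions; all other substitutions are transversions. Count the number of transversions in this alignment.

9

The sequences differ at positions 5 (C/T, transition), 10 (A/C, transversion), 13 (G/C, transversion), 14 (T/G, transversion), 20 (G/C, transversion), 21 (G/C, transversion), 32 (T/A, transversion), 35 (A/C, transversion), 36 (G/C, transversion), 40 (G/A, transition), 41 (G/A, transition), 43 (G/T, transversion).
Of the 12 differences, 3 transitions and 9 transversions, so the answer is 9.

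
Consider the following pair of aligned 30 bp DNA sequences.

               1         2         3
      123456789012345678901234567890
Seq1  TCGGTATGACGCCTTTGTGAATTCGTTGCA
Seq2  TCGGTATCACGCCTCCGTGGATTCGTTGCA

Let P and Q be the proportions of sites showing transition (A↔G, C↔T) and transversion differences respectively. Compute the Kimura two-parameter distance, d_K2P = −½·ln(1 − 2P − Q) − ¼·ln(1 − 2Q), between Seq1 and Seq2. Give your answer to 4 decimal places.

Mismatches occur at site 8 (G/C, transversion), site 15 (T/C, transition), site 16 (T/C, transition), site 20 (A/G, transition).
Of the 4 differences, 3 transitions and 1 transversion over 30 sites: P = 3/30 = 0.100000, Q = 1/30 = 0.033333.
d = −0.5·ln(0.766667) − 0.25·ln(0.933334) = −0.5·(-0.265703) − 0.25·(-0.068992) = 0.1501.

0.1501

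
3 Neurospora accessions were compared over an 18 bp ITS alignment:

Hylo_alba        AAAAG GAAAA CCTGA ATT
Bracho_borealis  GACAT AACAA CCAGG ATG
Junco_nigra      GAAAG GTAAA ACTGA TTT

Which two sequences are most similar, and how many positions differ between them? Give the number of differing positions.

4

Pairwise Hamming distances:
  Hylo_alba vs Bracho_borealis: 8
  Hylo_alba vs Junco_nigra: 4
  Bracho_borealis vs Junco_nigra: 10
The smallest is 4, between Hylo_alba and Junco_nigra.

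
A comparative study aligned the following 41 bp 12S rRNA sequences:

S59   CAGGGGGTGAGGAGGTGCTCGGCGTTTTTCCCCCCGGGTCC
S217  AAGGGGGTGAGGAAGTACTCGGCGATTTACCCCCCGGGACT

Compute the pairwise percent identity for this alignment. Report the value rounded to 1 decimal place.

The sequences differ at positions 1 (C/A), 14 (G/A), 17 (G/A), 25 (T/A), 29 (T/A), 39 (T/A), 41 (C/T).
34 of the 41 sites match, so the percent identity is 34/41 × 100 = 82.9%.

82.9%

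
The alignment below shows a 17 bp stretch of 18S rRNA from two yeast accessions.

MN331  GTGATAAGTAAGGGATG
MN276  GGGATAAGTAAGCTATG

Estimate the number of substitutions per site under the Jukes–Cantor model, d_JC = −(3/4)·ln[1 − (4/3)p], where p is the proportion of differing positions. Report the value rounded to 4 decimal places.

The sequences differ at positions 2 (T/G), 13 (G/C), 14 (G/T).
p = 3/17 = 0.176471.
d = −0.75 · ln(1 − (4/3)·0.176471) = −0.75 · ln(0.764705) = −0.75 · (-0.268265) = 0.2012.

0.2012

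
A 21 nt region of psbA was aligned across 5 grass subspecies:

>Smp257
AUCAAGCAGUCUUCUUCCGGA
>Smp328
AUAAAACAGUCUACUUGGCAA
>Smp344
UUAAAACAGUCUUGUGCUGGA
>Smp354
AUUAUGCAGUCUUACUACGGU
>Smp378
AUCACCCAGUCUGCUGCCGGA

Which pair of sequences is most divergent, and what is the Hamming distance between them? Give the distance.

11

Pairwise Hamming distances:
  Smp257 vs Smp328: 7
  Smp257 vs Smp344: 6
  Smp257 vs Smp354: 6
  Smp257 vs Smp378: 4
  Smp328 vs Smp344: 8
  Smp328 vs Smp354: 11
  Smp328 vs Smp378: 9
  Smp344 vs Smp354: 10
  Smp344 vs Smp378: 7
  Smp354 vs Smp378: 9
The largest is 11, between Smp328 and Smp354.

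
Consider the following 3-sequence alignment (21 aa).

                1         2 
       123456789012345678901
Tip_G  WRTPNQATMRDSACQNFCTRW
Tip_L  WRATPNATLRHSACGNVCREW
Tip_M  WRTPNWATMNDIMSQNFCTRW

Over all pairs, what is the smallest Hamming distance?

Pairwise Hamming distances:
  Tip_G vs Tip_L: 10
  Tip_G vs Tip_M: 5
  Tip_L vs Tip_M: 14
The smallest is 5, between Tip_G and Tip_M.

5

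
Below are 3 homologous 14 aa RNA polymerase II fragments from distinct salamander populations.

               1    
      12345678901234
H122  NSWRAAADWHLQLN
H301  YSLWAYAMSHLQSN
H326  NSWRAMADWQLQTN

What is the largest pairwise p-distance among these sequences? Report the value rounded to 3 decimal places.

Pairwise Hamming distances:
  H122 vs H301: 7
  H122 vs H326: 3
  H301 vs H326: 8
The largest is 8 mismatches, between H301 and H326; p = 8/14 = 0.571.

0.571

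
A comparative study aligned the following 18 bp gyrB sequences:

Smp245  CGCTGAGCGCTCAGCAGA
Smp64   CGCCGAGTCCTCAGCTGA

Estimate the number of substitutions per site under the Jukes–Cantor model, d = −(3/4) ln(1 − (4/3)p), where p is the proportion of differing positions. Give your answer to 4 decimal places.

0.2635

Mismatches occur at site 4 (T↔C), site 8 (C↔T), site 9 (G↔C), site 16 (A↔T).
p = 4/18 = 0.222222.
d = −0.75 · ln(1 − (4/3)·0.222222) = −0.75 · ln(0.703704) = −0.75 · (-0.351397) = 0.2635.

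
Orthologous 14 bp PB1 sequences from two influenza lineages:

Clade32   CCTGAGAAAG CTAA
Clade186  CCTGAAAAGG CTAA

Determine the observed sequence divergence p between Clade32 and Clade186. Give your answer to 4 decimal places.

0.1429

Differing sites — 6:G/A; 9:A/G.
There are 2 differences over 14 sites, so p = 2/14 = 0.1429.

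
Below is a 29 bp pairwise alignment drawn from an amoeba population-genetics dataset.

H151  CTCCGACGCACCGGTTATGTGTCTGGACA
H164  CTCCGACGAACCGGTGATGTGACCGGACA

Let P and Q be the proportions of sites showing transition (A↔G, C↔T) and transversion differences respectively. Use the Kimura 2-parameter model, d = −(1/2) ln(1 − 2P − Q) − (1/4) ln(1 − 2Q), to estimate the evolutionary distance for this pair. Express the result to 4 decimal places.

0.1526

Differing sites — 9:C/A (Tv); 16:T/G (Tv); 22:T/A (Tv); 24:T/C (Ti).
Of the 4 differences, 1 transition and 3 transversions over 29 sites: P = 1/29 = 0.034483, Q = 3/29 = 0.103448.
d = −0.5·ln(0.827586) − 0.25·ln(0.793104) = −0.5·(-0.189242) − 0.25·(-0.231801) = 0.1526.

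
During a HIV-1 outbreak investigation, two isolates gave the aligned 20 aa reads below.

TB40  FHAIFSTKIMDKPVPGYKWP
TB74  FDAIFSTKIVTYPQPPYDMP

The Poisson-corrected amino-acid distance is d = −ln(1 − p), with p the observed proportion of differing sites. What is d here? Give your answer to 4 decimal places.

Differing sites — 2:H/D; 10:M/V; 11:D/T; 12:K/Y; 14:V/Q; 16:G/P; 18:K/D; 19:W/M.
p = 8/20 = 0.400000.
d = −ln(1 − 0.400000) = −ln(0.600000) = 0.5108.

0.5108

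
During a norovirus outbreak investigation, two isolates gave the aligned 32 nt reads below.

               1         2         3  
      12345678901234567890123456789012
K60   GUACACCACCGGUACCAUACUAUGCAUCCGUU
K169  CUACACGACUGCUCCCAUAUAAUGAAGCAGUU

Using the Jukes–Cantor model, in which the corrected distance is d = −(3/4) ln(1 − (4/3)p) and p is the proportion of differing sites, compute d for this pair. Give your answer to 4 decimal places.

0.4042

Mismatches occur at site 1 (G→C), site 7 (C→G), site 10 (C→U), site 12 (G→C), site 14 (A→C), site 20 (C→U), site 21 (U→A), site 25 (C→A), site 27 (U→G), site 29 (C→A).
p = 10/32 = 0.312500.
d = −0.75 · ln(1 − (4/3)·0.312500) = −0.75 · ln(0.583333) = −0.75 · (-0.538997) = 0.4042.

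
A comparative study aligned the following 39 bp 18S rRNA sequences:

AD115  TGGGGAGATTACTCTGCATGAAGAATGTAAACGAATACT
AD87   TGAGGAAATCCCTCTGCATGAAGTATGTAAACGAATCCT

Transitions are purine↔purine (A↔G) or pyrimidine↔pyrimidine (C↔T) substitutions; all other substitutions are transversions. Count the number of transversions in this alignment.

The sequences differ at positions 3 (G/A, transition), 7 (G/A, transition), 10 (T/C, transition), 11 (A/C, transversion), 24 (A/T, transversion), 37 (A/C, transversion).
Of the 6 differences, 3 transitions and 3 transversions, so the answer is 3.

3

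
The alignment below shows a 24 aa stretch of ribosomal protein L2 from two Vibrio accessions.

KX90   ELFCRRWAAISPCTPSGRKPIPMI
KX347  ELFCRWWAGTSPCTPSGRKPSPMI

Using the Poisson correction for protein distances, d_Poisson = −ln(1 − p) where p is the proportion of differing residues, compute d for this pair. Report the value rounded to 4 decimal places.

The sequences differ at positions 6 (R/W), 9 (A/G), 10 (I/T), 21 (I/S).
p = 4/24 = 0.166667.
d = −ln(1 − 0.166667) = −ln(0.833333) = 0.1823.

0.1823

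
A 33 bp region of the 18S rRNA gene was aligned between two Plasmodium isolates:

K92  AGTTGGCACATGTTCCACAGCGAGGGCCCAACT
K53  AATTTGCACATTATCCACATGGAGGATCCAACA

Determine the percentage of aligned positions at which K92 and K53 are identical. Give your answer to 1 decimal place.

72.7%

The sequences differ at positions 2 (G/A), 5 (G/T), 12 (G/T), 13 (T/A), 20 (G/T), 21 (C/G), 26 (G/A), 27 (C/T), 33 (T/A).
24 of the 33 sites match, so the percent identity is 24/33 × 100 = 72.7%.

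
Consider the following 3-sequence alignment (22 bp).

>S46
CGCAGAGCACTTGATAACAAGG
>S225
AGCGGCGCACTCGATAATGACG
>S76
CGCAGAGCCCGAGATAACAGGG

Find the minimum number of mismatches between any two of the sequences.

Pairwise Hamming distances:
  S46 vs S225: 7
  S46 vs S76: 4
  S225 vs S76: 10
The smallest is 4, between S46 and S76.

4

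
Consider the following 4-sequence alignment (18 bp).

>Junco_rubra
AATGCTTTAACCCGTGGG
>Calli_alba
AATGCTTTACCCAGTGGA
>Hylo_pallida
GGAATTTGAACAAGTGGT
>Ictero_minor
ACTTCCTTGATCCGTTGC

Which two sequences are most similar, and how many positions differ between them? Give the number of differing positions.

3

Pairwise Hamming distances:
  Junco_rubra vs Calli_alba: 3
  Junco_rubra vs Hylo_pallida: 9
  Junco_rubra vs Ictero_minor: 7
  Calli_alba vs Hylo_pallida: 9
  Calli_alba vs Ictero_minor: 9
  Hylo_pallida vs Ictero_minor: 13
The smallest is 3, between Junco_rubra and Calli_alba.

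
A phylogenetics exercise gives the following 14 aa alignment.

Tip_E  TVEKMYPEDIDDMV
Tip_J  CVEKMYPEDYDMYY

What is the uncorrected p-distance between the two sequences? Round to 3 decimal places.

Differing sites — 1:T/C; 10:I/Y; 12:D/M; 13:M/Y; 14:V/Y.
There are 5 differences over 14 sites, so p = 5/14 = 0.357.

0.357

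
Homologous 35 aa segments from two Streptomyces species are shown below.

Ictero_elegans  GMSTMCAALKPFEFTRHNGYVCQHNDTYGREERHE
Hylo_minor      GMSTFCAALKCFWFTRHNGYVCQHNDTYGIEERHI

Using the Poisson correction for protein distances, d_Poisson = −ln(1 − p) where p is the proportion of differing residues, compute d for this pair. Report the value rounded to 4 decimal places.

0.1542

Mismatches occur at site 5 (M↔F), site 11 (P↔C), site 13 (E↔W), site 30 (R↔I), site 35 (E↔I).
p = 5/35 = 0.142857.
d = −ln(1 − 0.142857) = −ln(0.857143) = 0.1542.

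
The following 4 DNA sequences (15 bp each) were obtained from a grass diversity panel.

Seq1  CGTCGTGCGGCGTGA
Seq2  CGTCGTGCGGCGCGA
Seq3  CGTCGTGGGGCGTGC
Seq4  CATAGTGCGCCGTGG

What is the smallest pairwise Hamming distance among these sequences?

1

Pairwise Hamming distances:
  Seq1 vs Seq2: 1
  Seq1 vs Seq3: 2
  Seq1 vs Seq4: 4
  Seq2 vs Seq3: 3
  Seq2 vs Seq4: 5
  Seq3 vs Seq4: 5
The smallest is 1, between Seq1 and Seq2.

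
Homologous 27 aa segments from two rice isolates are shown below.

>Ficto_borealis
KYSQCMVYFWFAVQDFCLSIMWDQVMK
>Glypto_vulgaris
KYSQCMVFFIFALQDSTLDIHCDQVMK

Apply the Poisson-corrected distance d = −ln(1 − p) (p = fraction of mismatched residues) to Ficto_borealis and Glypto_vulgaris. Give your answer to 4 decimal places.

0.3514

Mismatches occur at site 8 (Y↔F), site 10 (W↔I), site 13 (V↔L), site 16 (F↔S), site 17 (C↔T), site 19 (S↔D), site 21 (M↔H), site 22 (W↔C).
p = 8/27 = 0.296296.
d = −ln(1 − 0.296296) = −ln(0.703704) = 0.3514.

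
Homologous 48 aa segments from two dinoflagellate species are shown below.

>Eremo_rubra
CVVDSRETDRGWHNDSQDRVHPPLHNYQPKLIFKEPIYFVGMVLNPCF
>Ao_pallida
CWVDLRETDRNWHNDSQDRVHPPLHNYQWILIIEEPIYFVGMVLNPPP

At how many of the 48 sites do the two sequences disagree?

Mismatches occur at site 2 (V→W), site 5 (S→L), site 11 (G→N), site 29 (P→W), site 30 (K→I), site 33 (F→I), site 34 (K→E), site 47 (C→P), site 48 (F→P).
That gives 9 mismatches out of 48 aligned sites, so the Hamming distance is 9.

9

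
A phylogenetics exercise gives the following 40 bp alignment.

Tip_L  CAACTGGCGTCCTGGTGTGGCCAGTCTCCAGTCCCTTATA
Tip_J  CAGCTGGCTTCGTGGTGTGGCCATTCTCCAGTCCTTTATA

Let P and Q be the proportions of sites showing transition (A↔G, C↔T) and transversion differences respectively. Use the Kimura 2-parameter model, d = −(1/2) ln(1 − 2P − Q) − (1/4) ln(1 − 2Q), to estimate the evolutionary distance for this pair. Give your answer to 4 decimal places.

Mismatches occur at site 3 (A→G, transition), site 9 (G→T, transversion), site 12 (C→G, transversion), site 24 (G→T, transversion), site 35 (C→T, transition).
Of the 5 differences, 2 transitions and 3 transversions over 40 sites: P = 2/40 = 0.050000, Q = 3/40 = 0.075000.
d = −0.5·ln(0.825000) − 0.25·ln(0.850000) = −0.5·(-0.192372) − 0.25·(-0.162519) = 0.1368.

0.1368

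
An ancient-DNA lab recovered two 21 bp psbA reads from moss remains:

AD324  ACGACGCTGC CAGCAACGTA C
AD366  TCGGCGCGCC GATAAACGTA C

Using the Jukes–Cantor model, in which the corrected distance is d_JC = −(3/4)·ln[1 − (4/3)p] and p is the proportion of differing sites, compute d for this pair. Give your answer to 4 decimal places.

0.4408

The sequences differ at positions 1 (A/T), 4 (A/G), 8 (T/G), 9 (G/C), 11 (C/G), 13 (G/T), 14 (C/A).
p = 7/21 = 0.333333.
d = −0.75 · ln(1 − (4/3)·0.333333) = −0.75 · ln(0.555556) = −0.75 · (-0.587786) = 0.4408.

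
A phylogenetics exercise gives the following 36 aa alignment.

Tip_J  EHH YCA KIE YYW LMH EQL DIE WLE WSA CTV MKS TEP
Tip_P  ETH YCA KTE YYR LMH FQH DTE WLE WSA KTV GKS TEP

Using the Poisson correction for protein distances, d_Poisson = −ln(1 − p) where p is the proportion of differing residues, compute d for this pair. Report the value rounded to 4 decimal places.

0.2513

The sequences differ at positions 2 (H/T), 8 (I/T), 12 (W/R), 16 (E/F), 18 (L/H), 20 (I/T), 28 (C/K), 31 (M/G).
p = 8/36 = 0.222222.
d = −ln(1 − 0.222222) = −ln(0.777778) = 0.2513.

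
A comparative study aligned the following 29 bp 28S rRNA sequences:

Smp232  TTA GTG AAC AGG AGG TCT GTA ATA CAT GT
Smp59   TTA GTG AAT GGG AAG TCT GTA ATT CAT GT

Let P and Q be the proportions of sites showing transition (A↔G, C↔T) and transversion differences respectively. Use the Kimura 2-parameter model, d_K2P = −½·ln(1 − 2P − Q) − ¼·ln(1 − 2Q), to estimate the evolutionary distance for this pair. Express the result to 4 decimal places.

0.1560

Differing sites — 9:C/T (Ti); 10:A/G (Ti); 14:G/A (Ti); 24:A/T (Tv).
Of the 4 differences, 3 transitions and 1 transversion over 29 sites: P = 3/29 = 0.103448, Q = 1/29 = 0.034483.
d = −0.5·ln(0.758621) − 0.25·ln(0.931034) = −0.5·(-0.276253) − 0.25·(-0.071459) = 0.1560.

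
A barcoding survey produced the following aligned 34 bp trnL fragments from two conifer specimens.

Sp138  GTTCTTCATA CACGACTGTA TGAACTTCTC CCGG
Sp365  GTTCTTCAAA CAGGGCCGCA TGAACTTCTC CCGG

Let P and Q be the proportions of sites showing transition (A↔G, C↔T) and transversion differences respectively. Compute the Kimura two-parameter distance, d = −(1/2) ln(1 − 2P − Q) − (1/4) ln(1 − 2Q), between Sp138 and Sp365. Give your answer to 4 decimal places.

Mismatches occur at site 9 (T/A, transversion), site 13 (C/G, transversion), site 15 (A/G, transition), site 17 (T/C, transition), site 19 (T/C, transition).
Of the 5 differences, 3 transitions and 2 transversions over 34 sites: P = 3/34 = 0.088235, Q = 2/34 = 0.058824.
d = −0.5·ln(0.764706) − 0.25·ln(0.882352) = −0.5·(-0.268264) − 0.25·(-0.125164) = 0.1654.

0.1654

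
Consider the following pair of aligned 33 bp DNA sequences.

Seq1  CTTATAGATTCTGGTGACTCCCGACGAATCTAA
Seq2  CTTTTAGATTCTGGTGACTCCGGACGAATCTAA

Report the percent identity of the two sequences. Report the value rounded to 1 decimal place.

Differing sites — 4:A/T; 22:C/G.
31 of the 33 sites match, so the percent identity is 31/33 × 100 = 93.9%.

93.9%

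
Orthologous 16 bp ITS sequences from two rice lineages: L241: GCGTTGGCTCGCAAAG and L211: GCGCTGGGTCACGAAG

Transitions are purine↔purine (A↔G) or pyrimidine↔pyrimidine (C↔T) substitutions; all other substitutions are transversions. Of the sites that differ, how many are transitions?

The sequences differ at positions 4 (T/C, transition), 8 (C/G, transversion), 11 (G/A, transition), 13 (A/G, transition).
Of the 4 differences, 3 transitions and 1 transversion, so the answer is 3.

3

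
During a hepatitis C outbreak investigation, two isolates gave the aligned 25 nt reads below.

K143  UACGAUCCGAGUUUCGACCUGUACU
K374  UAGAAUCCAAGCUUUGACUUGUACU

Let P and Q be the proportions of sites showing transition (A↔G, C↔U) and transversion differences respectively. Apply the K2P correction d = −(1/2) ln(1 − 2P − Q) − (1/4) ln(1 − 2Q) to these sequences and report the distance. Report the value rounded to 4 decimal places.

0.3108

Mismatches occur at site 3 (C↔G, transversion), site 4 (G↔A, transition), site 9 (G↔A, transition), site 12 (U↔C, transition), site 15 (C↔U, transition), site 19 (C↔U, transition).
Of the 6 differences, 5 transitions and 1 transversion over 25 sites: P = 5/25 = 0.200000, Q = 1/25 = 0.040000.
d = −0.5·ln(0.560000) − 0.25·ln(0.920000) = −0.5·(-0.579818) − 0.25·(-0.083382) = 0.3108.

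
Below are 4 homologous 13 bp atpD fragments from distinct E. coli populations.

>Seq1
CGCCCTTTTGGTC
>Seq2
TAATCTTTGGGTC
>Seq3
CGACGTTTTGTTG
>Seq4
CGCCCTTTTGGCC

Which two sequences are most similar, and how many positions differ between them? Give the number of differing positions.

Pairwise Hamming distances:
  Seq1 vs Seq2: 5
  Seq1 vs Seq3: 4
  Seq1 vs Seq4: 1
  Seq2 vs Seq3: 7
  Seq2 vs Seq4: 6
  Seq3 vs Seq4: 5
The smallest is 1, between Seq1 and Seq4.

1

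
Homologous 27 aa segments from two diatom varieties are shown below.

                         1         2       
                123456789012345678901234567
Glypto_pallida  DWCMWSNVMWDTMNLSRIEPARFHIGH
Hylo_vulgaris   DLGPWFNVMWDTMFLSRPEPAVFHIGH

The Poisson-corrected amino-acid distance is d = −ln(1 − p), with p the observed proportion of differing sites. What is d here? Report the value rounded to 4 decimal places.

Mismatches occur at site 2 (W/L), site 3 (C/G), site 4 (M/P), site 6 (S/F), site 14 (N/F), site 18 (I/P), site 22 (R/V).
p = 7/27 = 0.259259.
d = −ln(1 − 0.259259) = −ln(0.740741) = 0.3001.

0.3001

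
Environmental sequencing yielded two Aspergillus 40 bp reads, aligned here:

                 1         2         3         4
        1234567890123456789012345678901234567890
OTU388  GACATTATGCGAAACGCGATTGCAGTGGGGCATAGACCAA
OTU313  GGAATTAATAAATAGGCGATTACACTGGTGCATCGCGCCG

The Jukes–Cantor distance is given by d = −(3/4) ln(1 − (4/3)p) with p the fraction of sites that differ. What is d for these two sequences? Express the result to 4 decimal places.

Mismatches occur at site 2 (A→G), site 3 (C→A), site 8 (T→A), site 9 (G→T), site 10 (C→A), site 11 (G→A), site 13 (A→T), site 15 (C→G), site 22 (G→A), site 25 (G→C), site 29 (G→T), site 34 (A→C), site 36 (A→C), site 37 (C→G), site 39 (A→C), site 40 (A→G).
p = 16/40 = 0.400000.
d = −0.75 · ln(1 − (4/3)·0.400000) = −0.75 · ln(0.466667) = −0.75 · (-0.762139) = 0.5716.

0.5716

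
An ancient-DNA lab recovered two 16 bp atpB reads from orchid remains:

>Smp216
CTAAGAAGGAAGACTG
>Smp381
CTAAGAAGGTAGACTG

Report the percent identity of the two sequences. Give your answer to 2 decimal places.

The sequences differ at position 10 (A/T).
15 of the 16 sites match, so the percent identity is 15/16 × 100 = 93.75%.

93.75%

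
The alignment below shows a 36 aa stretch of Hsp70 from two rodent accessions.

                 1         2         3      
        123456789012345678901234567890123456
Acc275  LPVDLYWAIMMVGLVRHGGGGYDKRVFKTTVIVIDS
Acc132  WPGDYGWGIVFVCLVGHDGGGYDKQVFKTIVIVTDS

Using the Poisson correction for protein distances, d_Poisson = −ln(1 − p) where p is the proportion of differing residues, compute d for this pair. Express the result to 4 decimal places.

0.4480

The sequences differ at positions 1 (L/W), 3 (V/G), 5 (L/Y), 6 (Y/G), 8 (A/G), 10 (M/V), 11 (M/F), 13 (G/C), 16 (R/G), 18 (G/D), 25 (R/Q), 30 (T/I), 34 (I/T).
p = 13/36 = 0.361111.
d = −ln(1 − 0.361111) = −ln(0.638889) = 0.4480.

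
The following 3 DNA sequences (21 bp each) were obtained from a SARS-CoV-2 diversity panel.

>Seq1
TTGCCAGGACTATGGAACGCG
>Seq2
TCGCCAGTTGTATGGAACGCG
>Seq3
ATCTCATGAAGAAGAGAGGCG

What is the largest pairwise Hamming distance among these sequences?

13

Pairwise Hamming distances:
  Seq1 vs Seq2: 4
  Seq1 vs Seq3: 10
  Seq2 vs Seq3: 13
The largest is 13, between Seq2 and Seq3.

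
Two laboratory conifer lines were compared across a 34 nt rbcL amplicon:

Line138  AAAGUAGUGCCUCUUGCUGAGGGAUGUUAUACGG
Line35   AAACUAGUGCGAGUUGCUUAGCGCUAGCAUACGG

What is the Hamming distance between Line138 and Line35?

10

Differing sites — 4:G/C; 11:C/G; 12:U/A; 13:C/G; 19:G/U; 22:G/C; 24:A/C; 26:G/A; 27:U/G; 28:U/C.
That gives 10 mismatches out of 34 aligned sites, so the Hamming distance is 10.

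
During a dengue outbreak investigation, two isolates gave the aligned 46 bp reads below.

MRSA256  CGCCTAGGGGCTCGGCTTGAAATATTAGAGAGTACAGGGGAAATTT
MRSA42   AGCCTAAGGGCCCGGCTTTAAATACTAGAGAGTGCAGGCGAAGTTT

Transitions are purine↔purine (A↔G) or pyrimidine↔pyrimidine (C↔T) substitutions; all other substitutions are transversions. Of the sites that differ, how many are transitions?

Mismatches occur at site 1 (C→A, transversion), site 7 (G→A, transition), site 12 (T→C, transition), site 19 (G→T, transversion), site 25 (T→C, transition), site 34 (A→G, transition), site 39 (G→C, transversion), site 43 (A→G, transition).
Of the 8 differences, 5 transitions and 3 transversions, so the answer is 5.

5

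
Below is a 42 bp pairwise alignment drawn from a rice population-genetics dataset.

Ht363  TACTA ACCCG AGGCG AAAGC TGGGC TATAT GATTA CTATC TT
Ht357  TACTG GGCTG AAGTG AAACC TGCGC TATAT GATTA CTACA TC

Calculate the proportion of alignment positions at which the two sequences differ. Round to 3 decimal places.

0.262

Differing sites — 5:A/G; 6:A/G; 7:C/G; 9:C/T; 12:G/A; 14:C/T; 19:G/C; 23:G/C; 39:T/C; 40:C/A; 42:T/C.
There are 11 differences over 42 sites, so p = 11/42 = 0.262.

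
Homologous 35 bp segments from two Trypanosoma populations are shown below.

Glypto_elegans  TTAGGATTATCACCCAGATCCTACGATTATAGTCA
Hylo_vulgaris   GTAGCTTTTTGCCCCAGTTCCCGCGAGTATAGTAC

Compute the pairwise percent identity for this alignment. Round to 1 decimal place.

65.7%

The sequences differ at positions 1 (T/G), 5 (G/C), 6 (A/T), 9 (A/T), 11 (C/G), 12 (A/C), 18 (A/T), 22 (T/C), 23 (A/G), 27 (T/G), 34 (C/A), 35 (A/C).
23 of the 35 sites match, so the percent identity is 23/35 × 100 = 65.7%.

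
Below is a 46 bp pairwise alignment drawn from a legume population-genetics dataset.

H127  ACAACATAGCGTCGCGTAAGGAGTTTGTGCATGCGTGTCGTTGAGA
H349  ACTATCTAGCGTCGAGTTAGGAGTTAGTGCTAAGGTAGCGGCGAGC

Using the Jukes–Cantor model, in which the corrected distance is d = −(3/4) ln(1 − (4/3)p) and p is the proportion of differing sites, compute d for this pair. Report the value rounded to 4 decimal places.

The sequences differ at positions 3 (A/T), 5 (C/T), 6 (A/C), 15 (C/A), 18 (A/T), 26 (T/A), 31 (A/T), 32 (T/A), 33 (G/A), 34 (C/G), 37 (G/A), 38 (T/G), 41 (T/G), 42 (T/C), 46 (A/C).
p = 15/46 = 0.326087.
d = −0.75 · ln(1 − (4/3)·0.326087) = −0.75 · ln(0.565217) = −0.75 · (-0.570546) = 0.4279.

0.4279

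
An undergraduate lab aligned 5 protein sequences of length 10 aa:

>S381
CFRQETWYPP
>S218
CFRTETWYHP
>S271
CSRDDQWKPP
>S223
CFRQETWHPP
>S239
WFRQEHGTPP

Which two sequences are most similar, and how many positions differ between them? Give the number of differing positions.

1

Pairwise Hamming distances:
  S381 vs S218: 2
  S381 vs S271: 5
  S381 vs S223: 1
  S381 vs S239: 4
  S218 vs S271: 6
  S218 vs S223: 3
  S218 vs S239: 6
  S271 vs S223: 5
  S271 vs S239: 7
  S223 vs S239: 4
The smallest is 1, between S381 and S223.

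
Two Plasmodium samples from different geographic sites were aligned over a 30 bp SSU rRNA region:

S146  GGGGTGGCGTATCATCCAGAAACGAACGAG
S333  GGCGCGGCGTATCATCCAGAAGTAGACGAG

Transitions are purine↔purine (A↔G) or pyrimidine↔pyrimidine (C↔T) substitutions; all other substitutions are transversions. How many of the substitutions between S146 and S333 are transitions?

The sequences differ at positions 3 (G/C, transversion), 5 (T/C, transition), 22 (A/G, transition), 23 (C/T, transition), 24 (G/A, transition), 25 (A/G, transition).
Of the 6 differences, 5 transitions and 1 transversion, so the answer is 5.

5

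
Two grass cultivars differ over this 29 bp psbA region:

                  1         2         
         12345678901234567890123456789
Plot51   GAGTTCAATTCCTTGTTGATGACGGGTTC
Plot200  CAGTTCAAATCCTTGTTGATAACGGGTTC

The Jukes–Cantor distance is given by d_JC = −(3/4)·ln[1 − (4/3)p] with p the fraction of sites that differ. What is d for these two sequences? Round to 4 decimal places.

Mismatches occur at site 1 (G↔C), site 9 (T↔A), site 21 (G↔A).
p = 3/29 = 0.103448.
d = −0.75 · ln(1 − (4/3)·0.103448) = −0.75 · ln(0.862069) = −0.75 · (-0.148420) = 0.1113.

0.1113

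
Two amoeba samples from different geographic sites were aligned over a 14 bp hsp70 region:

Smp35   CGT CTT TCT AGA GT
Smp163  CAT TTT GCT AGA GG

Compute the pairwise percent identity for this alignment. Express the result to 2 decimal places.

Mismatches occur at site 2 (G↔A), site 4 (C↔T), site 7 (T↔G), site 14 (T↔G).
10 of the 14 sites match, so the percent identity is 10/14 × 100 = 71.43%.

71.43%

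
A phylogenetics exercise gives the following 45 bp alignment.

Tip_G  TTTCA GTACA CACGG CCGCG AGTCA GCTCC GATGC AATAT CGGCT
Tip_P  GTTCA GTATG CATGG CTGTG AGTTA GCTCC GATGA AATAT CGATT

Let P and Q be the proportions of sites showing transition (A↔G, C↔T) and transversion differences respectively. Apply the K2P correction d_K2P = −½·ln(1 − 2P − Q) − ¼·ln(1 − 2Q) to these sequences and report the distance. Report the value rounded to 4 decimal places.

Mismatches occur at site 1 (T→G, transversion), site 9 (C→T, transition), site 10 (A→G, transition), site 13 (C→T, transition), site 17 (C→T, transition), site 19 (C→T, transition), site 24 (C→T, transition), site 35 (C→A, transversion), site 43 (G→A, transition), site 44 (C→T, transition).
Of the 10 differences, 8 transitions and 2 transversions over 45 sites: P = 8/45 = 0.177778, Q = 2/45 = 0.044444.
d = −0.5·ln(0.600000) − 0.25·ln(0.911112) = −0.5·(-0.510826) − 0.25·(-0.093089) = 0.2787.

0.2787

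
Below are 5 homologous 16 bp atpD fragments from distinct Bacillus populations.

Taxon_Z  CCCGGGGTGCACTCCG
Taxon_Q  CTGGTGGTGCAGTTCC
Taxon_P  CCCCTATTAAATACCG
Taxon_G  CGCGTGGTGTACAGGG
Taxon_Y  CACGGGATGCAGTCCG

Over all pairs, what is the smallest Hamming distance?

3

Pairwise Hamming distances:
  Taxon_Z vs Taxon_Q: 6
  Taxon_Z vs Taxon_P: 8
  Taxon_Z vs Taxon_G: 6
  Taxon_Z vs Taxon_Y: 3
  Taxon_Q vs Taxon_P: 11
  Taxon_Q vs Taxon_G: 8
  Taxon_Q vs Taxon_Y: 6
  Taxon_P vs Taxon_G: 9
  Taxon_P vs Taxon_Y: 9
  Taxon_G vs Taxon_Y: 8
The smallest is 3, between Taxon_Z and Taxon_Y.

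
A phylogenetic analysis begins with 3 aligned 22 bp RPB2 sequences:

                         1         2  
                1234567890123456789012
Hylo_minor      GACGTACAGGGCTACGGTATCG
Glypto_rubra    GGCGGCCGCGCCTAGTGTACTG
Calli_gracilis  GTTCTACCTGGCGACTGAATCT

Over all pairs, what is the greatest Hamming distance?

Pairwise Hamming distances:
  Hylo_minor vs Glypto_rubra: 10
  Hylo_minor vs Calli_gracilis: 9
  Glypto_rubra vs Calli_gracilis: 14
The largest is 14, between Glypto_rubra and Calli_gracilis.

14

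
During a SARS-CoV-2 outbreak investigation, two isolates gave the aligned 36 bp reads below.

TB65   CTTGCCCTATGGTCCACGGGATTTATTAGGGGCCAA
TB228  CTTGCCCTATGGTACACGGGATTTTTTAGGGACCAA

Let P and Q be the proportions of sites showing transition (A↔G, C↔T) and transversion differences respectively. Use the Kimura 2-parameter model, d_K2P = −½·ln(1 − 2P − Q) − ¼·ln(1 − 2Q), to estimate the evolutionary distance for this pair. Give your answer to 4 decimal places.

Differing sites — 14:C/A (Tv); 25:A/T (Tv); 32:G/A (Ti).
Of the 3 differences, 1 transition and 2 transversions over 36 sites: P = 1/36 = 0.027778, Q = 2/36 = 0.055556.
d = −0.5·ln(0.888888) − 0.25·ln(0.888888) = −0.5·(-0.117784) − 0.25·(-0.117784) = 0.0883.

0.0883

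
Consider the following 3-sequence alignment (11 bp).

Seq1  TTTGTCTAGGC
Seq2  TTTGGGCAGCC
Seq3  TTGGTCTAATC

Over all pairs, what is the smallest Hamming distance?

Pairwise Hamming distances:
  Seq1 vs Seq2: 4
  Seq1 vs Seq3: 3
  Seq2 vs Seq3: 6
The smallest is 3, between Seq1 and Seq3.

3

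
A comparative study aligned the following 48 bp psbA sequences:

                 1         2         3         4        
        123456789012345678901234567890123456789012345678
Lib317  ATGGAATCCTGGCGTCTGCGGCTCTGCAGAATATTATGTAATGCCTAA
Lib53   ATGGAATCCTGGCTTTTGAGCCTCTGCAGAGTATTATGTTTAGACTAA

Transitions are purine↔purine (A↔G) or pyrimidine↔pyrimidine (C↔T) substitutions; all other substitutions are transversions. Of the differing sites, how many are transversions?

The sequences differ at positions 14 (G/T, transversion), 16 (C/T, transition), 19 (C/A, transversion), 21 (G/C, transversion), 31 (A/G, transition), 40 (A/T, transversion), 41 (A/T, transversion), 42 (T/A, transversion), 44 (C/A, transversion).
Of the 9 differences, 2 transitions and 7 transversions, so the answer is 7.

7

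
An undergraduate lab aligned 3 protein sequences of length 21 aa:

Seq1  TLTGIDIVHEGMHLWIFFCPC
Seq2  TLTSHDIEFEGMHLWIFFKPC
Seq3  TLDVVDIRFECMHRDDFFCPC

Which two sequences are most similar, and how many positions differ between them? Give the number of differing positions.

5

Pairwise Hamming distances:
  Seq1 vs Seq2: 5
  Seq1 vs Seq3: 9
  Seq2 vs Seq3: 9
The smallest is 5, between Seq1 and Seq2.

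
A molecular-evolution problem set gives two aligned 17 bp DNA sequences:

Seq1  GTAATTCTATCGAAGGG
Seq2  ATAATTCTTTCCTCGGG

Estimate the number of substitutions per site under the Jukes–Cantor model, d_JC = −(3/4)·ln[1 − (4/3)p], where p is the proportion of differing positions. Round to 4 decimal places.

Mismatches occur at site 1 (G→A), site 9 (A→T), site 12 (G→C), site 13 (A→T), site 14 (A→C).
p = 5/17 = 0.294118.
d = −0.75 · ln(1 − (4/3)·0.294118) = −0.75 · ln(0.607843) = −0.75 · (-0.497839) = 0.3734.

0.3734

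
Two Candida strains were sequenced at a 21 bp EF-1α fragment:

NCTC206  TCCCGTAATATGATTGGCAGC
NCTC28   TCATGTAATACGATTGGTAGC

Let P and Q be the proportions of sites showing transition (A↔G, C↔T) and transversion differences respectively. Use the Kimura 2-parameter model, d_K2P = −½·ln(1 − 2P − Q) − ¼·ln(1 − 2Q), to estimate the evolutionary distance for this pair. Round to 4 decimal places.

Mismatches occur at site 3 (C↔A, transversion), site 4 (C↔T, transition), site 11 (T↔C, transition), site 18 (C↔T, transition).
Of the 4 differences, 3 transitions and 1 transversion over 21 sites: P = 3/21 = 0.142857, Q = 1/21 = 0.047619.
d = −0.5·ln(0.666667) − 0.25·ln(0.904762) = −0.5·(-0.405465) − 0.25·(-0.100083) = 0.2278.

0.2278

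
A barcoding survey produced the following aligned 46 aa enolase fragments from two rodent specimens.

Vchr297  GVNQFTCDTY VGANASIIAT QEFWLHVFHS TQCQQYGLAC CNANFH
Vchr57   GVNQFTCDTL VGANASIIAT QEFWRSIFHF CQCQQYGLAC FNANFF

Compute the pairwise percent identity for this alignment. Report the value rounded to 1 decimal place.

Differing sites — 10:Y/L; 25:L/R; 26:H/S; 27:V/I; 30:S/F; 31:T/C; 41:C/F; 46:H/F.
38 of the 46 sites match, so the percent identity is 38/46 × 100 = 82.6%.

82.6%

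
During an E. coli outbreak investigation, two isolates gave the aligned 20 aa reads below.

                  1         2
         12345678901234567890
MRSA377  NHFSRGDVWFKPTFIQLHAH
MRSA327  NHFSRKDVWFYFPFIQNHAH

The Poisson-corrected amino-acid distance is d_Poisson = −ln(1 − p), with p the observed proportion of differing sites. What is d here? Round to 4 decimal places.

0.2877

The sequences differ at positions 6 (G/K), 11 (K/Y), 12 (P/F), 13 (T/P), 17 (L/N).
p = 5/20 = 0.250000.
d = −ln(1 − 0.250000) = −ln(0.750000) = 0.2877.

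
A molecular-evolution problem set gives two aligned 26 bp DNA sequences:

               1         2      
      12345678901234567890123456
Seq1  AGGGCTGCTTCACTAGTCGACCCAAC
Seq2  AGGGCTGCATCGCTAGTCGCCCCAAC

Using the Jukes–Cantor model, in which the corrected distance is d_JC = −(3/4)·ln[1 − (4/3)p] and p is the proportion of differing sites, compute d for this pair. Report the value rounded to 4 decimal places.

Differing sites — 9:T/A; 12:A/G; 20:A/C.
p = 3/26 = 0.115385.
d = −0.75 · ln(1 − (4/3)·0.115385) = −0.75 · ln(0.846153) = −0.75 · (-0.167055) = 0.1253.

0.1253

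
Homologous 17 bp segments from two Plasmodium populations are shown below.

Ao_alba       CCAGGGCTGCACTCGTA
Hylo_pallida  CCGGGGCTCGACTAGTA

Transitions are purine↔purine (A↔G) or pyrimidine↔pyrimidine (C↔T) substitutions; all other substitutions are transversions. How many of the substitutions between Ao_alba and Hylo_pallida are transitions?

1

The sequences differ at positions 3 (A/G, transition), 9 (G/C, transversion), 10 (C/G, transversion), 14 (C/A, transversion).
Of the 4 differences, 1 transition and 3 transversions, so the answer is 1.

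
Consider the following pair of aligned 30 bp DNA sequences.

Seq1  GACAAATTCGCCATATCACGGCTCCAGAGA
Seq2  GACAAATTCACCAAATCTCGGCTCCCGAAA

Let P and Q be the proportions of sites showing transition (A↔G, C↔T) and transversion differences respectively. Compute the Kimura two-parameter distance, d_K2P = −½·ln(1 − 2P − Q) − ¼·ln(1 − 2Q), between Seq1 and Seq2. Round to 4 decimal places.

0.1886

Differing sites — 10:G/A (Ti); 14:T/A (Tv); 18:A/T (Tv); 26:A/C (Tv); 29:G/A (Ti).
Of the 5 differences, 2 transitions and 3 transversions over 30 sites: P = 2/30 = 0.066667, Q = 3/30 = 0.100000.
d = −0.5·ln(0.766666) − 0.25·ln(0.800000) = −0.5·(-0.265704) − 0.25·(-0.223144) = 0.1886.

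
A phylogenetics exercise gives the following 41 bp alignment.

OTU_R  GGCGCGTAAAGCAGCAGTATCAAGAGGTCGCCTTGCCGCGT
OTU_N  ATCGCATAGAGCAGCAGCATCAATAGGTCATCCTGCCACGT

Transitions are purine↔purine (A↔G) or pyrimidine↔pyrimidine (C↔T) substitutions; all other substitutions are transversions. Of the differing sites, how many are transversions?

2

Differing sites — 1:G/A (Ti); 2:G/T (Tv); 6:G/A (Ti); 9:A/G (Ti); 18:T/C (Ti); 24:G/T (Tv); 30:G/A (Ti); 31:C/T (Ti); 33:T/C (Ti); 38:G/A (Ti).
Of the 10 differences, 8 transitions and 2 transversions, so the answer is 2.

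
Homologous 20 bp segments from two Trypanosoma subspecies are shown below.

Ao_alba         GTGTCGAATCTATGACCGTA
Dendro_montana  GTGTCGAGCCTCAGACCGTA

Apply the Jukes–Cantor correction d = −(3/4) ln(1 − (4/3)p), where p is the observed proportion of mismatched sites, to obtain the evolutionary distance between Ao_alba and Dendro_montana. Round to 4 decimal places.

0.2326

The sequences differ at positions 8 (A/G), 9 (T/C), 12 (A/C), 13 (T/A).
p = 4/20 = 0.200000.
d = −0.75 · ln(1 − (4/3)·0.200000) = −0.75 · ln(0.733333) = −0.75 · (-0.310155) = 0.2326.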